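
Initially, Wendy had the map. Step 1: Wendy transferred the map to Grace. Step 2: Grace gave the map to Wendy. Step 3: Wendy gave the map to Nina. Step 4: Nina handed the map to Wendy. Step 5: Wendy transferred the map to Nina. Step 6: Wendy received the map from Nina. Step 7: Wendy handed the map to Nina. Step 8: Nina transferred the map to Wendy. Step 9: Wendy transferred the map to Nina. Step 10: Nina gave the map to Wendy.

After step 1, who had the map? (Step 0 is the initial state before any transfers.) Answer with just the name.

Tracking the map holder through step 1:
After step 0 (start): Wendy
After step 1: Grace

At step 1, the holder is Grace.

Answer: Grace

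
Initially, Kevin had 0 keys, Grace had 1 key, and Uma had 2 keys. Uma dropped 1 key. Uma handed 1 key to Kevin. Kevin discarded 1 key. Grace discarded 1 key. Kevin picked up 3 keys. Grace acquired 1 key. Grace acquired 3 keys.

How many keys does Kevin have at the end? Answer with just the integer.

Tracking counts step by step:
Start: Kevin=0, Grace=1, Uma=2
Event 1 (Uma -1): Uma: 2 -> 1. State: Kevin=0, Grace=1, Uma=1
Event 2 (Uma -> Kevin, 1): Uma: 1 -> 0, Kevin: 0 -> 1. State: Kevin=1, Grace=1, Uma=0
Event 3 (Kevin -1): Kevin: 1 -> 0. State: Kevin=0, Grace=1, Uma=0
Event 4 (Grace -1): Grace: 1 -> 0. State: Kevin=0, Grace=0, Uma=0
Event 5 (Kevin +3): Kevin: 0 -> 3. State: Kevin=3, Grace=0, Uma=0
Event 6 (Grace +1): Grace: 0 -> 1. State: Kevin=3, Grace=1, Uma=0
Event 7 (Grace +3): Grace: 1 -> 4. State: Kevin=3, Grace=4, Uma=0

Kevin's final count: 3

Answer: 3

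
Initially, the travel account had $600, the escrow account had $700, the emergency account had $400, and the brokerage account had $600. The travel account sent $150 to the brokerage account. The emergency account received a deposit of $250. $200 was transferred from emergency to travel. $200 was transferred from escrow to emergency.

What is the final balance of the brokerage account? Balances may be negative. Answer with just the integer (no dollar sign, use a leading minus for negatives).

Tracking account balances step by step:
Start: travel=600, escrow=700, emergency=400, brokerage=600
Event 1 (transfer 150 travel -> brokerage): travel: 600 - 150 = 450, brokerage: 600 + 150 = 750. Balances: travel=450, escrow=700, emergency=400, brokerage=750
Event 2 (deposit 250 to emergency): emergency: 400 + 250 = 650. Balances: travel=450, escrow=700, emergency=650, brokerage=750
Event 3 (transfer 200 emergency -> travel): emergency: 650 - 200 = 450, travel: 450 + 200 = 650. Balances: travel=650, escrow=700, emergency=450, brokerage=750
Event 4 (transfer 200 escrow -> emergency): escrow: 700 - 200 = 500, emergency: 450 + 200 = 650. Balances: travel=650, escrow=500, emergency=650, brokerage=750

Final balance of brokerage: 750

Answer: 750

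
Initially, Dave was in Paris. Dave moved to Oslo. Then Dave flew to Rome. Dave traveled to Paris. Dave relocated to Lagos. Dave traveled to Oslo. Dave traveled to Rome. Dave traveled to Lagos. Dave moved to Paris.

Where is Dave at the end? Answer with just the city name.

Tracking Dave's location:
Start: Dave is in Paris.
After move 1: Paris -> Oslo. Dave is in Oslo.
After move 2: Oslo -> Rome. Dave is in Rome.
After move 3: Rome -> Paris. Dave is in Paris.
After move 4: Paris -> Lagos. Dave is in Lagos.
After move 5: Lagos -> Oslo. Dave is in Oslo.
After move 6: Oslo -> Rome. Dave is in Rome.
After move 7: Rome -> Lagos. Dave is in Lagos.
After move 8: Lagos -> Paris. Dave is in Paris.

Answer: Paris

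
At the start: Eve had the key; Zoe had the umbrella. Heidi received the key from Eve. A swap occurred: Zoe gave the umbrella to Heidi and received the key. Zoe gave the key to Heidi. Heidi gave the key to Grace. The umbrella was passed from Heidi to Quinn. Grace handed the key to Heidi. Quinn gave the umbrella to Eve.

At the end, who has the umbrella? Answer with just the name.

Tracking all object holders:
Start: key:Eve, umbrella:Zoe
Event 1 (give key: Eve -> Heidi). State: key:Heidi, umbrella:Zoe
Event 2 (swap umbrella<->key: now umbrella:Heidi, key:Zoe). State: key:Zoe, umbrella:Heidi
Event 3 (give key: Zoe -> Heidi). State: key:Heidi, umbrella:Heidi
Event 4 (give key: Heidi -> Grace). State: key:Grace, umbrella:Heidi
Event 5 (give umbrella: Heidi -> Quinn). State: key:Grace, umbrella:Quinn
Event 6 (give key: Grace -> Heidi). State: key:Heidi, umbrella:Quinn
Event 7 (give umbrella: Quinn -> Eve). State: key:Heidi, umbrella:Eve

Final state: key:Heidi, umbrella:Eve
The umbrella is held by Eve.

Answer: Eve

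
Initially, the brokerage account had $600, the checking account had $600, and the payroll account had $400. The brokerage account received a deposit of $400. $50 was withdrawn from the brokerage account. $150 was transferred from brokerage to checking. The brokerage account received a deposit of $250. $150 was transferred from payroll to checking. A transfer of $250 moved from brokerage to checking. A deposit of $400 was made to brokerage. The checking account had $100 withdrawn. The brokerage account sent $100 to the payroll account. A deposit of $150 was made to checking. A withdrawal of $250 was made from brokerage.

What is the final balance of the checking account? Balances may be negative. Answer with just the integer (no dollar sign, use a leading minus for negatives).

Answer: 1200

Derivation:
Tracking account balances step by step:
Start: brokerage=600, checking=600, payroll=400
Event 1 (deposit 400 to brokerage): brokerage: 600 + 400 = 1000. Balances: brokerage=1000, checking=600, payroll=400
Event 2 (withdraw 50 from brokerage): brokerage: 1000 - 50 = 950. Balances: brokerage=950, checking=600, payroll=400
Event 3 (transfer 150 brokerage -> checking): brokerage: 950 - 150 = 800, checking: 600 + 150 = 750. Balances: brokerage=800, checking=750, payroll=400
Event 4 (deposit 250 to brokerage): brokerage: 800 + 250 = 1050. Balances: brokerage=1050, checking=750, payroll=400
Event 5 (transfer 150 payroll -> checking): payroll: 400 - 150 = 250, checking: 750 + 150 = 900. Balances: brokerage=1050, checking=900, payroll=250
Event 6 (transfer 250 brokerage -> checking): brokerage: 1050 - 250 = 800, checking: 900 + 250 = 1150. Balances: brokerage=800, checking=1150, payroll=250
Event 7 (deposit 400 to brokerage): brokerage: 800 + 400 = 1200. Balances: brokerage=1200, checking=1150, payroll=250
Event 8 (withdraw 100 from checking): checking: 1150 - 100 = 1050. Balances: brokerage=1200, checking=1050, payroll=250
Event 9 (transfer 100 brokerage -> payroll): brokerage: 1200 - 100 = 1100, payroll: 250 + 100 = 350. Balances: brokerage=1100, checking=1050, payroll=350
Event 10 (deposit 150 to checking): checking: 1050 + 150 = 1200. Balances: brokerage=1100, checking=1200, payroll=350
Event 11 (withdraw 250 from brokerage): brokerage: 1100 - 250 = 850. Balances: brokerage=850, checking=1200, payroll=350

Final balance of checking: 1200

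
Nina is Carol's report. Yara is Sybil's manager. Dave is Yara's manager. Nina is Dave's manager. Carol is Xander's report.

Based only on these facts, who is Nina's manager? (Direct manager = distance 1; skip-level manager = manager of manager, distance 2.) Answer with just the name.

Answer: Carol

Derivation:
Reconstructing the manager chain from the given facts:
  Xander -> Carol -> Nina -> Dave -> Yara -> Sybil
(each arrow means 'manager of the next')
Positions in the chain (0 = top):
  position of Xander: 0
  position of Carol: 1
  position of Nina: 2
  position of Dave: 3
  position of Yara: 4
  position of Sybil: 5

Nina is at position 2; the manager is 1 step up the chain, i.e. position 1: Carol.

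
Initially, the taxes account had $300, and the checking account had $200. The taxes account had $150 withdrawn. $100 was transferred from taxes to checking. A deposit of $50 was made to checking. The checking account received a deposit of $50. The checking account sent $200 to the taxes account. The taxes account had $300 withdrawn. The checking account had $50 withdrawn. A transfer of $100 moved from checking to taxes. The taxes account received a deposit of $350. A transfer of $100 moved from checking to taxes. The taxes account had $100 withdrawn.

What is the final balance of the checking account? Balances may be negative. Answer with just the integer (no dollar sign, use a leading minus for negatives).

Tracking account balances step by step:
Start: taxes=300, checking=200
Event 1 (withdraw 150 from taxes): taxes: 300 - 150 = 150. Balances: taxes=150, checking=200
Event 2 (transfer 100 taxes -> checking): taxes: 150 - 100 = 50, checking: 200 + 100 = 300. Balances: taxes=50, checking=300
Event 3 (deposit 50 to checking): checking: 300 + 50 = 350. Balances: taxes=50, checking=350
Event 4 (deposit 50 to checking): checking: 350 + 50 = 400. Balances: taxes=50, checking=400
Event 5 (transfer 200 checking -> taxes): checking: 400 - 200 = 200, taxes: 50 + 200 = 250. Balances: taxes=250, checking=200
Event 6 (withdraw 300 from taxes): taxes: 250 - 300 = -50. Balances: taxes=-50, checking=200
Event 7 (withdraw 50 from checking): checking: 200 - 50 = 150. Balances: taxes=-50, checking=150
Event 8 (transfer 100 checking -> taxes): checking: 150 - 100 = 50, taxes: -50 + 100 = 50. Balances: taxes=50, checking=50
Event 9 (deposit 350 to taxes): taxes: 50 + 350 = 400. Balances: taxes=400, checking=50
Event 10 (transfer 100 checking -> taxes): checking: 50 - 100 = -50, taxes: 400 + 100 = 500. Balances: taxes=500, checking=-50
Event 11 (withdraw 100 from taxes): taxes: 500 - 100 = 400. Balances: taxes=400, checking=-50

Final balance of checking: -50

Answer: -50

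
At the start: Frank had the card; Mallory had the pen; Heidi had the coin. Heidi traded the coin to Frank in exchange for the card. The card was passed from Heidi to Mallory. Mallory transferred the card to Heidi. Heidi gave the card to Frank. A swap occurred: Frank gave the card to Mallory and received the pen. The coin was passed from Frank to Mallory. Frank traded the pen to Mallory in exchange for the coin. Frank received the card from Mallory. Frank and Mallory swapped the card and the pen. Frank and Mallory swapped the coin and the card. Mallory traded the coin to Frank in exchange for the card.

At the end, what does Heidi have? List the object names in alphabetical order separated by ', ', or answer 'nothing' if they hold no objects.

Tracking all object holders:
Start: card:Frank, pen:Mallory, coin:Heidi
Event 1 (swap coin<->card: now coin:Frank, card:Heidi). State: card:Heidi, pen:Mallory, coin:Frank
Event 2 (give card: Heidi -> Mallory). State: card:Mallory, pen:Mallory, coin:Frank
Event 3 (give card: Mallory -> Heidi). State: card:Heidi, pen:Mallory, coin:Frank
Event 4 (give card: Heidi -> Frank). State: card:Frank, pen:Mallory, coin:Frank
Event 5 (swap card<->pen: now card:Mallory, pen:Frank). State: card:Mallory, pen:Frank, coin:Frank
Event 6 (give coin: Frank -> Mallory). State: card:Mallory, pen:Frank, coin:Mallory
Event 7 (swap pen<->coin: now pen:Mallory, coin:Frank). State: card:Mallory, pen:Mallory, coin:Frank
Event 8 (give card: Mallory -> Frank). State: card:Frank, pen:Mallory, coin:Frank
Event 9 (swap card<->pen: now card:Mallory, pen:Frank). State: card:Mallory, pen:Frank, coin:Frank
Event 10 (swap coin<->card: now coin:Mallory, card:Frank). State: card:Frank, pen:Frank, coin:Mallory
Event 11 (swap coin<->card: now coin:Frank, card:Mallory). State: card:Mallory, pen:Frank, coin:Frank

Final state: card:Mallory, pen:Frank, coin:Frank
Heidi holds: (nothing).

Answer: nothing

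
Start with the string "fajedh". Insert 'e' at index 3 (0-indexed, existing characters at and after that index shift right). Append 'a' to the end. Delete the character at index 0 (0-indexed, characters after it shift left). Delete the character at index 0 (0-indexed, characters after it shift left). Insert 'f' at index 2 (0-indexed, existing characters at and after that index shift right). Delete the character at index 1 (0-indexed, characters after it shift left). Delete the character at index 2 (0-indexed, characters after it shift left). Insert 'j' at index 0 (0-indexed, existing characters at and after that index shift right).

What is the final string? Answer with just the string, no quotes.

Answer: jjfdha

Derivation:
Applying each edit step by step:
Start: "fajedh"
Op 1 (insert 'e' at idx 3): "fajedh" -> "fajeedh"
Op 2 (append 'a'): "fajeedh" -> "fajeedha"
Op 3 (delete idx 0 = 'f'): "fajeedha" -> "ajeedha"
Op 4 (delete idx 0 = 'a'): "ajeedha" -> "jeedha"
Op 5 (insert 'f' at idx 2): "jeedha" -> "jefedha"
Op 6 (delete idx 1 = 'e'): "jefedha" -> "jfedha"
Op 7 (delete idx 2 = 'e'): "jfedha" -> "jfdha"
Op 8 (insert 'j' at idx 0): "jfdha" -> "jjfdha"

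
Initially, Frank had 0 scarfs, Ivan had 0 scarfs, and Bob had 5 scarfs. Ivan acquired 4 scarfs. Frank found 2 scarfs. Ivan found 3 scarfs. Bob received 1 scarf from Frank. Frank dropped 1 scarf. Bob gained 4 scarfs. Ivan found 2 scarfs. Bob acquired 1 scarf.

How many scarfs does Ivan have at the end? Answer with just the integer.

Tracking counts step by step:
Start: Frank=0, Ivan=0, Bob=5
Event 1 (Ivan +4): Ivan: 0 -> 4. State: Frank=0, Ivan=4, Bob=5
Event 2 (Frank +2): Frank: 0 -> 2. State: Frank=2, Ivan=4, Bob=5
Event 3 (Ivan +3): Ivan: 4 -> 7. State: Frank=2, Ivan=7, Bob=5
Event 4 (Frank -> Bob, 1): Frank: 2 -> 1, Bob: 5 -> 6. State: Frank=1, Ivan=7, Bob=6
Event 5 (Frank -1): Frank: 1 -> 0. State: Frank=0, Ivan=7, Bob=6
Event 6 (Bob +4): Bob: 6 -> 10. State: Frank=0, Ivan=7, Bob=10
Event 7 (Ivan +2): Ivan: 7 -> 9. State: Frank=0, Ivan=9, Bob=10
Event 8 (Bob +1): Bob: 10 -> 11. State: Frank=0, Ivan=9, Bob=11

Ivan's final count: 9

Answer: 9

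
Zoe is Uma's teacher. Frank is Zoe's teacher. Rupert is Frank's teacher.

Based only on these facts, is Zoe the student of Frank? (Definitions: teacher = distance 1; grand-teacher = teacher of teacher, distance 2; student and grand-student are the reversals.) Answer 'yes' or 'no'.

Reconstructing the teacher chain from the given facts:
  Rupert -> Frank -> Zoe -> Uma
(each arrow means 'teacher of the next')
Positions in the chain (0 = top):
  position of Rupert: 0
  position of Frank: 1
  position of Zoe: 2
  position of Uma: 3

Zoe is at position 2, Frank is at position 1; signed distance (j - i) = -1.
'student' requires j - i = -1. Actual distance is -1, so the relation HOLDS.

Answer: yes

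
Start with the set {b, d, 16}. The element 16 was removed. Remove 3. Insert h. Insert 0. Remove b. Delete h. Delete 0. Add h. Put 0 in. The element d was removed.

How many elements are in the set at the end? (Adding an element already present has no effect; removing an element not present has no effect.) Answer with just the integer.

Tracking the set through each operation:
Start: {16, b, d}
Event 1 (remove 16): removed. Set: {b, d}
Event 2 (remove 3): not present, no change. Set: {b, d}
Event 3 (add h): added. Set: {b, d, h}
Event 4 (add 0): added. Set: {0, b, d, h}
Event 5 (remove b): removed. Set: {0, d, h}
Event 6 (remove h): removed. Set: {0, d}
Event 7 (remove 0): removed. Set: {d}
Event 8 (add h): added. Set: {d, h}
Event 9 (add 0): added. Set: {0, d, h}
Event 10 (remove d): removed. Set: {0, h}

Final set: {0, h} (size 2)

Answer: 2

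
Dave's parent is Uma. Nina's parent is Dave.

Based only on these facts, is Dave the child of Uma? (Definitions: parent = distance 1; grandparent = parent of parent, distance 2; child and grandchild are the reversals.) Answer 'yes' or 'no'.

Reconstructing the parent chain from the given facts:
  Uma -> Dave -> Nina
(each arrow means 'parent of the next')
Positions in the chain (0 = top):
  position of Uma: 0
  position of Dave: 1
  position of Nina: 2

Dave is at position 1, Uma is at position 0; signed distance (j - i) = -1.
'child' requires j - i = -1. Actual distance is -1, so the relation HOLDS.

Answer: yes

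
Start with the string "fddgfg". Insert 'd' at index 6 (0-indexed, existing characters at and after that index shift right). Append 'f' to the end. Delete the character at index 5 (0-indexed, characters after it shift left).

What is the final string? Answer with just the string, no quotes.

Answer: fddgfdf

Derivation:
Applying each edit step by step:
Start: "fddgfg"
Op 1 (insert 'd' at idx 6): "fddgfg" -> "fddgfgd"
Op 2 (append 'f'): "fddgfgd" -> "fddgfgdf"
Op 3 (delete idx 5 = 'g'): "fddgfgdf" -> "fddgfdf"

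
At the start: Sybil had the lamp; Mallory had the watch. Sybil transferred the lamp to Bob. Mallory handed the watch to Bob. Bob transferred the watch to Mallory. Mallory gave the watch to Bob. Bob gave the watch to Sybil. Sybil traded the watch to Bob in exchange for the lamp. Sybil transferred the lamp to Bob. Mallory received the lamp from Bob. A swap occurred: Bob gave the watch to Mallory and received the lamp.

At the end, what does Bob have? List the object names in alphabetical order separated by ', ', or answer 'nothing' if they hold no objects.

Answer: lamp

Derivation:
Tracking all object holders:
Start: lamp:Sybil, watch:Mallory
Event 1 (give lamp: Sybil -> Bob). State: lamp:Bob, watch:Mallory
Event 2 (give watch: Mallory -> Bob). State: lamp:Bob, watch:Bob
Event 3 (give watch: Bob -> Mallory). State: lamp:Bob, watch:Mallory
Event 4 (give watch: Mallory -> Bob). State: lamp:Bob, watch:Bob
Event 5 (give watch: Bob -> Sybil). State: lamp:Bob, watch:Sybil
Event 6 (swap watch<->lamp: now watch:Bob, lamp:Sybil). State: lamp:Sybil, watch:Bob
Event 7 (give lamp: Sybil -> Bob). State: lamp:Bob, watch:Bob
Event 8 (give lamp: Bob -> Mallory). State: lamp:Mallory, watch:Bob
Event 9 (swap watch<->lamp: now watch:Mallory, lamp:Bob). State: lamp:Bob, watch:Mallory

Final state: lamp:Bob, watch:Mallory
Bob holds: lamp.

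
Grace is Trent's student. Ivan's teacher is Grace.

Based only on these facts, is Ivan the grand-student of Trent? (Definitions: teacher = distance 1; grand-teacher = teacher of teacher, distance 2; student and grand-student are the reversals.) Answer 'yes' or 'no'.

Reconstructing the teacher chain from the given facts:
  Trent -> Grace -> Ivan
(each arrow means 'teacher of the next')
Positions in the chain (0 = top):
  position of Trent: 0
  position of Grace: 1
  position of Ivan: 2

Ivan is at position 2, Trent is at position 0; signed distance (j - i) = -2.
'grand-student' requires j - i = -2. Actual distance is -2, so the relation HOLDS.

Answer: yes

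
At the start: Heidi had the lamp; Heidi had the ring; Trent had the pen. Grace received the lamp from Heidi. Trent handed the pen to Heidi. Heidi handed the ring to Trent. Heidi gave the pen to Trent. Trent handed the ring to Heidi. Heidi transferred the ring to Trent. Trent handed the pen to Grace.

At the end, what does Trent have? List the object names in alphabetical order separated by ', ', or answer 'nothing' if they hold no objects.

Answer: ring

Derivation:
Tracking all object holders:
Start: lamp:Heidi, ring:Heidi, pen:Trent
Event 1 (give lamp: Heidi -> Grace). State: lamp:Grace, ring:Heidi, pen:Trent
Event 2 (give pen: Trent -> Heidi). State: lamp:Grace, ring:Heidi, pen:Heidi
Event 3 (give ring: Heidi -> Trent). State: lamp:Grace, ring:Trent, pen:Heidi
Event 4 (give pen: Heidi -> Trent). State: lamp:Grace, ring:Trent, pen:Trent
Event 5 (give ring: Trent -> Heidi). State: lamp:Grace, ring:Heidi, pen:Trent
Event 6 (give ring: Heidi -> Trent). State: lamp:Grace, ring:Trent, pen:Trent
Event 7 (give pen: Trent -> Grace). State: lamp:Grace, ring:Trent, pen:Grace

Final state: lamp:Grace, ring:Trent, pen:Grace
Trent holds: ring.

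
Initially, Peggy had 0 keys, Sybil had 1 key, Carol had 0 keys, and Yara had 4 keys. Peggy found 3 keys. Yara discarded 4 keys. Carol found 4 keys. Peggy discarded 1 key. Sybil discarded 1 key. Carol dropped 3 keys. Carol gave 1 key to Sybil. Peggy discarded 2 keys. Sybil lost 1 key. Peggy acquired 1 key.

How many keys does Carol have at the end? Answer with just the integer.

Answer: 0

Derivation:
Tracking counts step by step:
Start: Peggy=0, Sybil=1, Carol=0, Yara=4
Event 1 (Peggy +3): Peggy: 0 -> 3. State: Peggy=3, Sybil=1, Carol=0, Yara=4
Event 2 (Yara -4): Yara: 4 -> 0. State: Peggy=3, Sybil=1, Carol=0, Yara=0
Event 3 (Carol +4): Carol: 0 -> 4. State: Peggy=3, Sybil=1, Carol=4, Yara=0
Event 4 (Peggy -1): Peggy: 3 -> 2. State: Peggy=2, Sybil=1, Carol=4, Yara=0
Event 5 (Sybil -1): Sybil: 1 -> 0. State: Peggy=2, Sybil=0, Carol=4, Yara=0
Event 6 (Carol -3): Carol: 4 -> 1. State: Peggy=2, Sybil=0, Carol=1, Yara=0
Event 7 (Carol -> Sybil, 1): Carol: 1 -> 0, Sybil: 0 -> 1. State: Peggy=2, Sybil=1, Carol=0, Yara=0
Event 8 (Peggy -2): Peggy: 2 -> 0. State: Peggy=0, Sybil=1, Carol=0, Yara=0
Event 9 (Sybil -1): Sybil: 1 -> 0. State: Peggy=0, Sybil=0, Carol=0, Yara=0
Event 10 (Peggy +1): Peggy: 0 -> 1. State: Peggy=1, Sybil=0, Carol=0, Yara=0

Carol's final count: 0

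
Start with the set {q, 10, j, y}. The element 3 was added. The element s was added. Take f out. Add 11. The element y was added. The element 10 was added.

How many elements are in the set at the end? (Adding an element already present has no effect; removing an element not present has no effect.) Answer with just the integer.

Answer: 7

Derivation:
Tracking the set through each operation:
Start: {10, j, q, y}
Event 1 (add 3): added. Set: {10, 3, j, q, y}
Event 2 (add s): added. Set: {10, 3, j, q, s, y}
Event 3 (remove f): not present, no change. Set: {10, 3, j, q, s, y}
Event 4 (add 11): added. Set: {10, 11, 3, j, q, s, y}
Event 5 (add y): already present, no change. Set: {10, 11, 3, j, q, s, y}
Event 6 (add 10): already present, no change. Set: {10, 11, 3, j, q, s, y}

Final set: {10, 11, 3, j, q, s, y} (size 7)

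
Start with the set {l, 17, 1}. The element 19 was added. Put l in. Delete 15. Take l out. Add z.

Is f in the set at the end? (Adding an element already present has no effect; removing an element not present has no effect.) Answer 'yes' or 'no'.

Answer: no

Derivation:
Tracking the set through each operation:
Start: {1, 17, l}
Event 1 (add 19): added. Set: {1, 17, 19, l}
Event 2 (add l): already present, no change. Set: {1, 17, 19, l}
Event 3 (remove 15): not present, no change. Set: {1, 17, 19, l}
Event 4 (remove l): removed. Set: {1, 17, 19}
Event 5 (add z): added. Set: {1, 17, 19, z}

Final set: {1, 17, 19, z} (size 4)
f is NOT in the final set.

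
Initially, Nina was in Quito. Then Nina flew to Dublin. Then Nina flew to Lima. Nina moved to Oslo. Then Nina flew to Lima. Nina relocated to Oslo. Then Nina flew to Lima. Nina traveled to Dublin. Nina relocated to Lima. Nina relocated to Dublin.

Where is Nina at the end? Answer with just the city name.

Tracking Nina's location:
Start: Nina is in Quito.
After move 1: Quito -> Dublin. Nina is in Dublin.
After move 2: Dublin -> Lima. Nina is in Lima.
After move 3: Lima -> Oslo. Nina is in Oslo.
After move 4: Oslo -> Lima. Nina is in Lima.
After move 5: Lima -> Oslo. Nina is in Oslo.
After move 6: Oslo -> Lima. Nina is in Lima.
After move 7: Lima -> Dublin. Nina is in Dublin.
After move 8: Dublin -> Lima. Nina is in Lima.
After move 9: Lima -> Dublin. Nina is in Dublin.

Answer: Dublin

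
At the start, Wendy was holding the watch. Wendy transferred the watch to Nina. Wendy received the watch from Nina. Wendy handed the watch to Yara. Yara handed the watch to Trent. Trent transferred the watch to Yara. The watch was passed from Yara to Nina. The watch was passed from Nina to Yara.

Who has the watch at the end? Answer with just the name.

Answer: Yara

Derivation:
Tracking the watch through each event:
Start: Wendy has the watch.
After event 1: Nina has the watch.
After event 2: Wendy has the watch.
After event 3: Yara has the watch.
After event 4: Trent has the watch.
After event 5: Yara has the watch.
After event 6: Nina has the watch.
After event 7: Yara has the watch.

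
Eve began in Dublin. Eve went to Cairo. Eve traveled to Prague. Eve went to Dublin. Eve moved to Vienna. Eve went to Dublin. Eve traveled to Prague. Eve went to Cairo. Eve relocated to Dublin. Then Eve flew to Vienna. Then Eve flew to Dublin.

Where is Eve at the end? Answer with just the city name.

Tracking Eve's location:
Start: Eve is in Dublin.
After move 1: Dublin -> Cairo. Eve is in Cairo.
After move 2: Cairo -> Prague. Eve is in Prague.
After move 3: Prague -> Dublin. Eve is in Dublin.
After move 4: Dublin -> Vienna. Eve is in Vienna.
After move 5: Vienna -> Dublin. Eve is in Dublin.
After move 6: Dublin -> Prague. Eve is in Prague.
After move 7: Prague -> Cairo. Eve is in Cairo.
After move 8: Cairo -> Dublin. Eve is in Dublin.
After move 9: Dublin -> Vienna. Eve is in Vienna.
After move 10: Vienna -> Dublin. Eve is in Dublin.

Answer: Dublin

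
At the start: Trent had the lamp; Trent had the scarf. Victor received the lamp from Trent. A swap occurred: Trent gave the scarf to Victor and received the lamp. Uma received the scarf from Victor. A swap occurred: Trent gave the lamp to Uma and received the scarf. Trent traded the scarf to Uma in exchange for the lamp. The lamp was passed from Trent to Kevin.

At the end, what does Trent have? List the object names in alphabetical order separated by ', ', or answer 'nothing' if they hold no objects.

Tracking all object holders:
Start: lamp:Trent, scarf:Trent
Event 1 (give lamp: Trent -> Victor). State: lamp:Victor, scarf:Trent
Event 2 (swap scarf<->lamp: now scarf:Victor, lamp:Trent). State: lamp:Trent, scarf:Victor
Event 3 (give scarf: Victor -> Uma). State: lamp:Trent, scarf:Uma
Event 4 (swap lamp<->scarf: now lamp:Uma, scarf:Trent). State: lamp:Uma, scarf:Trent
Event 5 (swap scarf<->lamp: now scarf:Uma, lamp:Trent). State: lamp:Trent, scarf:Uma
Event 6 (give lamp: Trent -> Kevin). State: lamp:Kevin, scarf:Uma

Final state: lamp:Kevin, scarf:Uma
Trent holds: (nothing).

Answer: nothing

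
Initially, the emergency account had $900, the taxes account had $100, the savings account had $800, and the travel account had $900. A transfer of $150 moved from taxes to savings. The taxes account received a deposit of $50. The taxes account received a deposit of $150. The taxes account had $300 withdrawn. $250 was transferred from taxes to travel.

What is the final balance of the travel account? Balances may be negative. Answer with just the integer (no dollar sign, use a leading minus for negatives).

Tracking account balances step by step:
Start: emergency=900, taxes=100, savings=800, travel=900
Event 1 (transfer 150 taxes -> savings): taxes: 100 - 150 = -50, savings: 800 + 150 = 950. Balances: emergency=900, taxes=-50, savings=950, travel=900
Event 2 (deposit 50 to taxes): taxes: -50 + 50 = 0. Balances: emergency=900, taxes=0, savings=950, travel=900
Event 3 (deposit 150 to taxes): taxes: 0 + 150 = 150. Balances: emergency=900, taxes=150, savings=950, travel=900
Event 4 (withdraw 300 from taxes): taxes: 150 - 300 = -150. Balances: emergency=900, taxes=-150, savings=950, travel=900
Event 5 (transfer 250 taxes -> travel): taxes: -150 - 250 = -400, travel: 900 + 250 = 1150. Balances: emergency=900, taxes=-400, savings=950, travel=1150

Final balance of travel: 1150

Answer: 1150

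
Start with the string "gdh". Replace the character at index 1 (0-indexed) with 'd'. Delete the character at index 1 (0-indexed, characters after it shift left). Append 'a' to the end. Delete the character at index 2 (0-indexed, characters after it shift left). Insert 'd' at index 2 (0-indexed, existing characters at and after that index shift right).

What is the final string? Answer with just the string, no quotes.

Applying each edit step by step:
Start: "gdh"
Op 1 (replace idx 1: 'd' -> 'd'): "gdh" -> "gdh"
Op 2 (delete idx 1 = 'd'): "gdh" -> "gh"
Op 3 (append 'a'): "gh" -> "gha"
Op 4 (delete idx 2 = 'a'): "gha" -> "gh"
Op 5 (insert 'd' at idx 2): "gh" -> "ghd"

Answer: ghd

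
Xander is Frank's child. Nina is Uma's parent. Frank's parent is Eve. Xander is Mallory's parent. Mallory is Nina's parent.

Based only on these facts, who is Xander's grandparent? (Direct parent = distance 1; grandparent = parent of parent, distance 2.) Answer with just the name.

Reconstructing the parent chain from the given facts:
  Eve -> Frank -> Xander -> Mallory -> Nina -> Uma
(each arrow means 'parent of the next')
Positions in the chain (0 = top):
  position of Eve: 0
  position of Frank: 1
  position of Xander: 2
  position of Mallory: 3
  position of Nina: 4
  position of Uma: 5

Xander is at position 2; the grandparent is 2 steps up the chain, i.e. position 0: Eve.

Answer: Eve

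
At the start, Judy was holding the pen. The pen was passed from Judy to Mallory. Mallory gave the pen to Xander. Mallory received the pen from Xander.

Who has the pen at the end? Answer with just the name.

Answer: Mallory

Derivation:
Tracking the pen through each event:
Start: Judy has the pen.
After event 1: Mallory has the pen.
After event 2: Xander has the pen.
After event 3: Mallory has the pen.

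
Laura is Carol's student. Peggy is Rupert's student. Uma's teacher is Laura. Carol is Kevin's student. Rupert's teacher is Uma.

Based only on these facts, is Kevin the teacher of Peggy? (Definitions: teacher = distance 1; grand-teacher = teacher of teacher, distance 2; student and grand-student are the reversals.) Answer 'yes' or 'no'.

Answer: no

Derivation:
Reconstructing the teacher chain from the given facts:
  Kevin -> Carol -> Laura -> Uma -> Rupert -> Peggy
(each arrow means 'teacher of the next')
Positions in the chain (0 = top):
  position of Kevin: 0
  position of Carol: 1
  position of Laura: 2
  position of Uma: 3
  position of Rupert: 4
  position of Peggy: 5

Kevin is at position 0, Peggy is at position 5; signed distance (j - i) = 5.
'teacher' requires j - i = 1. Actual distance is 5, so the relation does NOT hold.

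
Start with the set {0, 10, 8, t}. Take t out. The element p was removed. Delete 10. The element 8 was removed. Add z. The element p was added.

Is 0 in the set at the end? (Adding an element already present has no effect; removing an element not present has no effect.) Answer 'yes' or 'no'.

Answer: yes

Derivation:
Tracking the set through each operation:
Start: {0, 10, 8, t}
Event 1 (remove t): removed. Set: {0, 10, 8}
Event 2 (remove p): not present, no change. Set: {0, 10, 8}
Event 3 (remove 10): removed. Set: {0, 8}
Event 4 (remove 8): removed. Set: {0}
Event 5 (add z): added. Set: {0, z}
Event 6 (add p): added. Set: {0, p, z}

Final set: {0, p, z} (size 3)
0 is in the final set.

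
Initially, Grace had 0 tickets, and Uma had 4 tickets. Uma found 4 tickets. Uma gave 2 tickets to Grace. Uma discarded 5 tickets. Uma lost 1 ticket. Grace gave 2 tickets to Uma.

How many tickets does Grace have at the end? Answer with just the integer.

Tracking counts step by step:
Start: Grace=0, Uma=4
Event 1 (Uma +4): Uma: 4 -> 8. State: Grace=0, Uma=8
Event 2 (Uma -> Grace, 2): Uma: 8 -> 6, Grace: 0 -> 2. State: Grace=2, Uma=6
Event 3 (Uma -5): Uma: 6 -> 1. State: Grace=2, Uma=1
Event 4 (Uma -1): Uma: 1 -> 0. State: Grace=2, Uma=0
Event 5 (Grace -> Uma, 2): Grace: 2 -> 0, Uma: 0 -> 2. State: Grace=0, Uma=2

Grace's final count: 0

Answer: 0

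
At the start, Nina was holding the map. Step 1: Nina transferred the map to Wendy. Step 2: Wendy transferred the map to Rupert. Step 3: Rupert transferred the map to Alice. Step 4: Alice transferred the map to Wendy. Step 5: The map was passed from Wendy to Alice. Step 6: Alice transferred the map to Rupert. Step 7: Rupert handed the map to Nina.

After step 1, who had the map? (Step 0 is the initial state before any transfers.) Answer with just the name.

Tracking the map holder through step 1:
After step 0 (start): Nina
After step 1: Wendy

At step 1, the holder is Wendy.

Answer: Wendy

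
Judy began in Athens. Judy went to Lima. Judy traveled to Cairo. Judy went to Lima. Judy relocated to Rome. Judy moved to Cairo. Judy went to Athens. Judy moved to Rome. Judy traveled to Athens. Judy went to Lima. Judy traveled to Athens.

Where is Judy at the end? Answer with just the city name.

Answer: Athens

Derivation:
Tracking Judy's location:
Start: Judy is in Athens.
After move 1: Athens -> Lima. Judy is in Lima.
After move 2: Lima -> Cairo. Judy is in Cairo.
After move 3: Cairo -> Lima. Judy is in Lima.
After move 4: Lima -> Rome. Judy is in Rome.
After move 5: Rome -> Cairo. Judy is in Cairo.
After move 6: Cairo -> Athens. Judy is in Athens.
After move 7: Athens -> Rome. Judy is in Rome.
After move 8: Rome -> Athens. Judy is in Athens.
After move 9: Athens -> Lima. Judy is in Lima.
After move 10: Lima -> Athens. Judy is in Athens.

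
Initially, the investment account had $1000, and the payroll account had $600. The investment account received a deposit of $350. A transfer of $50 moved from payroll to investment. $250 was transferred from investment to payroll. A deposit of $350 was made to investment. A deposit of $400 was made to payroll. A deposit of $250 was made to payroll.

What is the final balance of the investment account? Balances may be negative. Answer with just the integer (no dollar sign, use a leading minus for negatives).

Tracking account balances step by step:
Start: investment=1000, payroll=600
Event 1 (deposit 350 to investment): investment: 1000 + 350 = 1350. Balances: investment=1350, payroll=600
Event 2 (transfer 50 payroll -> investment): payroll: 600 - 50 = 550, investment: 1350 + 50 = 1400. Balances: investment=1400, payroll=550
Event 3 (transfer 250 investment -> payroll): investment: 1400 - 250 = 1150, payroll: 550 + 250 = 800. Balances: investment=1150, payroll=800
Event 4 (deposit 350 to investment): investment: 1150 + 350 = 1500. Balances: investment=1500, payroll=800
Event 5 (deposit 400 to payroll): payroll: 800 + 400 = 1200. Balances: investment=1500, payroll=1200
Event 6 (deposit 250 to payroll): payroll: 1200 + 250 = 1450. Balances: investment=1500, payroll=1450

Final balance of investment: 1500

Answer: 1500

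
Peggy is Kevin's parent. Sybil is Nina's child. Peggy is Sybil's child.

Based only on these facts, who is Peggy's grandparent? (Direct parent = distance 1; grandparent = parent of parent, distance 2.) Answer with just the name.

Answer: Nina

Derivation:
Reconstructing the parent chain from the given facts:
  Nina -> Sybil -> Peggy -> Kevin
(each arrow means 'parent of the next')
Positions in the chain (0 = top):
  position of Nina: 0
  position of Sybil: 1
  position of Peggy: 2
  position of Kevin: 3

Peggy is at position 2; the grandparent is 2 steps up the chain, i.e. position 0: Nina.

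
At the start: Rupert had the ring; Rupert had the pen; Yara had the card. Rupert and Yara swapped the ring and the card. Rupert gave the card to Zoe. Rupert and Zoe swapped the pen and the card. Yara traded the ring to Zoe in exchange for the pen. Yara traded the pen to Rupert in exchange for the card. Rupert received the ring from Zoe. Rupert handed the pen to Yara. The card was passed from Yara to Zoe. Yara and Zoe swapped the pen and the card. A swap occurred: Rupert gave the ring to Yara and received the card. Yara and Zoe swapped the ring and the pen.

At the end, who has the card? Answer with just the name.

Answer: Rupert

Derivation:
Tracking all object holders:
Start: ring:Rupert, pen:Rupert, card:Yara
Event 1 (swap ring<->card: now ring:Yara, card:Rupert). State: ring:Yara, pen:Rupert, card:Rupert
Event 2 (give card: Rupert -> Zoe). State: ring:Yara, pen:Rupert, card:Zoe
Event 3 (swap pen<->card: now pen:Zoe, card:Rupert). State: ring:Yara, pen:Zoe, card:Rupert
Event 4 (swap ring<->pen: now ring:Zoe, pen:Yara). State: ring:Zoe, pen:Yara, card:Rupert
Event 5 (swap pen<->card: now pen:Rupert, card:Yara). State: ring:Zoe, pen:Rupert, card:Yara
Event 6 (give ring: Zoe -> Rupert). State: ring:Rupert, pen:Rupert, card:Yara
Event 7 (give pen: Rupert -> Yara). State: ring:Rupert, pen:Yara, card:Yara
Event 8 (give card: Yara -> Zoe). State: ring:Rupert, pen:Yara, card:Zoe
Event 9 (swap pen<->card: now pen:Zoe, card:Yara). State: ring:Rupert, pen:Zoe, card:Yara
Event 10 (swap ring<->card: now ring:Yara, card:Rupert). State: ring:Yara, pen:Zoe, card:Rupert
Event 11 (swap ring<->pen: now ring:Zoe, pen:Yara). State: ring:Zoe, pen:Yara, card:Rupert

Final state: ring:Zoe, pen:Yara, card:Rupert
The card is held by Rupert.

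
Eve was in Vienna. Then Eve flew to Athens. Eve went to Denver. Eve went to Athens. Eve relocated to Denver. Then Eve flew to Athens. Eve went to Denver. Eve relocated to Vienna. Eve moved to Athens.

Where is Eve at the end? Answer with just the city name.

Answer: Athens

Derivation:
Tracking Eve's location:
Start: Eve is in Vienna.
After move 1: Vienna -> Athens. Eve is in Athens.
After move 2: Athens -> Denver. Eve is in Denver.
After move 3: Denver -> Athens. Eve is in Athens.
After move 4: Athens -> Denver. Eve is in Denver.
After move 5: Denver -> Athens. Eve is in Athens.
After move 6: Athens -> Denver. Eve is in Denver.
After move 7: Denver -> Vienna. Eve is in Vienna.
After move 8: Vienna -> Athens. Eve is in Athens.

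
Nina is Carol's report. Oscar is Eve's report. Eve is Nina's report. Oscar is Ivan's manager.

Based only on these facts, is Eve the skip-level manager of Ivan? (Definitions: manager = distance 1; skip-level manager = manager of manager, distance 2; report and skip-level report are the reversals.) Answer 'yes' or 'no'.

Reconstructing the manager chain from the given facts:
  Carol -> Nina -> Eve -> Oscar -> Ivan
(each arrow means 'manager of the next')
Positions in the chain (0 = top):
  position of Carol: 0
  position of Nina: 1
  position of Eve: 2
  position of Oscar: 3
  position of Ivan: 4

Eve is at position 2, Ivan is at position 4; signed distance (j - i) = 2.
'skip-level manager' requires j - i = 2. Actual distance is 2, so the relation HOLDS.

Answer: yes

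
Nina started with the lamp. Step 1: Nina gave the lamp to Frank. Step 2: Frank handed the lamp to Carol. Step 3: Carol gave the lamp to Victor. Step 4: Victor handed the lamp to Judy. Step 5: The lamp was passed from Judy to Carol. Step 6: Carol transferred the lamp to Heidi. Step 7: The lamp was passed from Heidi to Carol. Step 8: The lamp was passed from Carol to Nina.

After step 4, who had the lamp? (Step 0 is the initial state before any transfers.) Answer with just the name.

Tracking the lamp holder through step 4:
After step 0 (start): Nina
After step 1: Frank
After step 2: Carol
After step 3: Victor
After step 4: Judy

At step 4, the holder is Judy.

Answer: Judy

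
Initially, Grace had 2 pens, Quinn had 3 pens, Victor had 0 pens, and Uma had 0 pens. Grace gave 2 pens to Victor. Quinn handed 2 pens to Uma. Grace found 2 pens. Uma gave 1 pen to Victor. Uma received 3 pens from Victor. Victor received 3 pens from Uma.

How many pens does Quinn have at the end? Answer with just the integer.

Answer: 1

Derivation:
Tracking counts step by step:
Start: Grace=2, Quinn=3, Victor=0, Uma=0
Event 1 (Grace -> Victor, 2): Grace: 2 -> 0, Victor: 0 -> 2. State: Grace=0, Quinn=3, Victor=2, Uma=0
Event 2 (Quinn -> Uma, 2): Quinn: 3 -> 1, Uma: 0 -> 2. State: Grace=0, Quinn=1, Victor=2, Uma=2
Event 3 (Grace +2): Grace: 0 -> 2. State: Grace=2, Quinn=1, Victor=2, Uma=2
Event 4 (Uma -> Victor, 1): Uma: 2 -> 1, Victor: 2 -> 3. State: Grace=2, Quinn=1, Victor=3, Uma=1
Event 5 (Victor -> Uma, 3): Victor: 3 -> 0, Uma: 1 -> 4. State: Grace=2, Quinn=1, Victor=0, Uma=4
Event 6 (Uma -> Victor, 3): Uma: 4 -> 1, Victor: 0 -> 3. State: Grace=2, Quinn=1, Victor=3, Uma=1

Quinn's final count: 1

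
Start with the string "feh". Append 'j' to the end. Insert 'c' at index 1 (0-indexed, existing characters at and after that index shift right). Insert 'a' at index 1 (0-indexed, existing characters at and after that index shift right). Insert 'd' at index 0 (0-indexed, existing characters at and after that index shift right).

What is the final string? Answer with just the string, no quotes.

Answer: dfacehj

Derivation:
Applying each edit step by step:
Start: "feh"
Op 1 (append 'j'): "feh" -> "fehj"
Op 2 (insert 'c' at idx 1): "fehj" -> "fcehj"
Op 3 (insert 'a' at idx 1): "fcehj" -> "facehj"
Op 4 (insert 'd' at idx 0): "facehj" -> "dfacehj"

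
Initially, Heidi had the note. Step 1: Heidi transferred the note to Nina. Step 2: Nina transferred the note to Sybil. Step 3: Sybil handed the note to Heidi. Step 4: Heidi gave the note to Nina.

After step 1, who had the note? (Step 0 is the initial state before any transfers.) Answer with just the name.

Answer: Nina

Derivation:
Tracking the note holder through step 1:
After step 0 (start): Heidi
After step 1: Nina

At step 1, the holder is Nina.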